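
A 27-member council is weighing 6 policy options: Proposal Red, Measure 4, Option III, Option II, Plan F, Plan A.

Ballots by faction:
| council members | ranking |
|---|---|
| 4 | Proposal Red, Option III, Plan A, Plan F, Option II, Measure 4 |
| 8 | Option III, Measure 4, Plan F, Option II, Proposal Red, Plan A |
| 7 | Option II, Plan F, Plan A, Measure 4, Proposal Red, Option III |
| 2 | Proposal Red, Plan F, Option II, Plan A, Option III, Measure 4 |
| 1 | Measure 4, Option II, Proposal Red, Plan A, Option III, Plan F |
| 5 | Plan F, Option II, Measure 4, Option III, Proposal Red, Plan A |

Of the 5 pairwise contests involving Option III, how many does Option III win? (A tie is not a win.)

Option III against each rival (27 council members):
Option III vs Proposal Red: Proposal Red wins 14–13.
Option III vs Measure 4: Option III, 14–13.
Option III vs Option II: Option II wins 15–12.
Option III–Plan F: Plan F 14–13.
Option III vs Plan A: Option III preferred on 4+8+5 = 17 ballots; Option III wins 17–10.
Option III beats Measure 4, Plan A; loses to Proposal Red, Option II, Plan F — 2 pairwise wins.

2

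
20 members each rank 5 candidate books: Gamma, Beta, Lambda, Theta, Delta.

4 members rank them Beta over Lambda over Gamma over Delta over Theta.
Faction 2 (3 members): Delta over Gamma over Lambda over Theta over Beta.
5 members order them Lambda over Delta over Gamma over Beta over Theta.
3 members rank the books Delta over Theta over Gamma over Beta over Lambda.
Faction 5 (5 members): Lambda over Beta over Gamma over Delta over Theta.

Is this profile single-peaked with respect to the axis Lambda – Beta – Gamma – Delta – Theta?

no

Axis positions: Lambda=1, Beta=2, Gamma=3, Delta=4, Theta=5.
Faction 1 (peak Beta at position 2): ranking walks positions 2-1-3-4-5, expanding outward from the peak — single-peaked.
Faction 2: ranking walks positions 4-3-1-5-2; Lambda is ranked above Beta even though Beta lies between Lambda and the peak Delta on the axis — preferences dip and rise again. Not single-peaked.
Faction 3: ranking walks positions 1-4-3-2-5; Delta is ranked above Beta even though Beta lies between Delta and the peak Lambda on the axis — preferences dip and rise again. Not single-peaked.
Faction 4 (peak Delta at position 4): ranking walks positions 4-5-3-2-1, expanding outward from the peak — single-peaked.
Faction 5 (peak Lambda at position 1): ranking walks positions 1-2-3-4-5, expanding outward from the peak — single-peaked.
Faction 2 violates single-peakedness, so the profile is not single-peaked on this axis.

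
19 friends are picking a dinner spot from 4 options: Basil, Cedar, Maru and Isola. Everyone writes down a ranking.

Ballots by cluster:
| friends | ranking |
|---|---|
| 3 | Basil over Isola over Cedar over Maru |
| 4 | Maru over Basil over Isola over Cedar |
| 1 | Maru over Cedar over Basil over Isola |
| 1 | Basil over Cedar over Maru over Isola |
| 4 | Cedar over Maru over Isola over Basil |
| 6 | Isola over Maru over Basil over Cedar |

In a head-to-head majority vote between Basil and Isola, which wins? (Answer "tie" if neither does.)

Ballots ranking Basil above Isola: 3 + 4 + 1 + 1 = 9.
Ballots ranking Isola above Basil: 19 − 9 = 10.
Isola wins the head-to-head 10–9.

Isola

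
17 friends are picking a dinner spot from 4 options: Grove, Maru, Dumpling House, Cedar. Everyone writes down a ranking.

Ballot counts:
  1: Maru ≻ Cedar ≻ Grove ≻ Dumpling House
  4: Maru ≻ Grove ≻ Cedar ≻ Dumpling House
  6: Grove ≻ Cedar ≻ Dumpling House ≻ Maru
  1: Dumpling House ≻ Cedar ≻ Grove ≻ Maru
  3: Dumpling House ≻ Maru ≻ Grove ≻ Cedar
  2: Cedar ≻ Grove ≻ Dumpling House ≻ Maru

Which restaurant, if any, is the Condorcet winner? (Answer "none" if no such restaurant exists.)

Check each pair by majority over 17 ballots:
Grove vs Maru: Grove preferred on 6+1+2 = 9 ballots; Grove wins 9–8.
Grove vs Dumpling House: Grove preferred on 1+4+6+2 = 13 ballots; Grove wins 13–4.
Grove vs Cedar: 13 to 4, Grove.
Maru vs Dumpling House: Maru preferred on 1+4 = 5 ballots; Dumpling House wins 12–5.
Maru vs Cedar: 1+4+3 = 8 for Maru, 9 for Cedar — Cedar by 9–8.
Dumpling House vs Cedar: 4 to 13, Cedar.
Only Grove has no losses; Grove is the Condorcet winner.

Grove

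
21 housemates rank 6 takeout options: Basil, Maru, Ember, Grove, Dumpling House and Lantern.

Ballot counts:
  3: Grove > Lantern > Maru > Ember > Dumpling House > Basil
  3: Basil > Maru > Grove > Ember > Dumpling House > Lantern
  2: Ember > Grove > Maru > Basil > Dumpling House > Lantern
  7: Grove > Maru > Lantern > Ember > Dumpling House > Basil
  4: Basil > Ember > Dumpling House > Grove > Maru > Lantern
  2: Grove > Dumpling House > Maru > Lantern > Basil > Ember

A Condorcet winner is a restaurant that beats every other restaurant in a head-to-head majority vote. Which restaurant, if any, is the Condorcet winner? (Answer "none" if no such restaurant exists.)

Grove

Pairwise majorities:
Basil vs Maru: Basil preferred on 3+4 = 7 ballots; Maru wins 14–7.
Basil vs Ember: Basil preferred on 3+4+2 = 9 ballots; Ember wins 12–9.
Basil vs Grove: 7 to 14, Grove.
Basil–Dumpling House: Dumpling House 12–9.
Basil vs Lantern: Basil preferred on 3+2+4 = 9 ballots; Lantern wins 12–9.
Maru vs Ember: Maru wins 15–6.
Maru vs Grove: Maru preferred on 3 ballots; Grove wins 18–3.
Maru vs Dumpling House: Maru, 15–6.
Maru vs Lantern: 3+2+7+4+2 = 18 for Maru, 3 for Lantern — Maru by 18–3.
Ember vs Grove: Ember is ranked higher on 2+4 = 6 ballots, Grove on 15. Grove wins 15–6.
Ember vs Dumpling House: Ember wins 19–2.
Ember vs Lantern: Ember preferred on 3+2+4 = 9 ballots; Lantern wins 12–9.
Grove vs Dumpling House: Grove, 17–4.
Grove vs Lantern: 3+3+2+7+4+2 = 21 for Grove, 0 for Lantern — Grove by 21–0.
Dumpling House–Lantern: Dumpling House 11–10.
Only Grove has no losses; Grove is the Condorcet winner.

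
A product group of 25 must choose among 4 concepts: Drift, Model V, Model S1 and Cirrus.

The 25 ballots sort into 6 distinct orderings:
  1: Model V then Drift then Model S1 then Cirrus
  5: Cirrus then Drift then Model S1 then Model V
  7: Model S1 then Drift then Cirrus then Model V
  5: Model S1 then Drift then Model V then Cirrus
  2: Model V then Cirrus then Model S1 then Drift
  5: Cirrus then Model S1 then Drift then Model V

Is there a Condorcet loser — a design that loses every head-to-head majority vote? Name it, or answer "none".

Model V

Pairwise majorities:
Drift vs Model V: Drift preferred on 5+7+5+5 = 22 ballots; Drift wins 22–3.
Drift–Model S1: Model S1 19–6.
Drift vs Cirrus: Drift, 13–12.
Model V vs Model S1: 3 to 22, Model S1.
Model V vs Cirrus: 1+5+2 = 8 for Model V, 17 for Cirrus — Cirrus by 17–8.
Model S1–Cirrus: Model S1 13–12.
Model V is beaten in every head-to-head and is the Condorcet loser.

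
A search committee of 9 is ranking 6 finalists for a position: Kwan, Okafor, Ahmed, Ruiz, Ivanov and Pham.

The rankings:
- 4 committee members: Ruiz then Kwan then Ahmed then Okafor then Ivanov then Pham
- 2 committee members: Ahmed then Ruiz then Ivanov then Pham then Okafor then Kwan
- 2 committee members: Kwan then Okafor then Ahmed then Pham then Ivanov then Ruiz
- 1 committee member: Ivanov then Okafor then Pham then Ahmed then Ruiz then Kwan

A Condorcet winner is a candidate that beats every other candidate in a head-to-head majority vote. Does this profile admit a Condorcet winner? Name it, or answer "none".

none

Check each pair by majority over 9 ballots:
Kwan vs Okafor: Kwan, 6–3.
Kwan vs Ahmed: Kwan, 6–3.
Kwan vs Ruiz: Ruiz, 7–2.
Kwan vs Ivanov: Kwan preferred on 4+2 = 6 ballots; Kwan wins 6–3.
Kwan vs Pham: Kwan wins 6–3.
Okafor vs Ahmed: 3 to 6, Ahmed.
Okafor vs Ruiz: Ruiz, 6–3.
Okafor vs Ivanov: Okafor wins 6–3.
Okafor vs Pham: 7 to 2, Okafor.
Ahmed vs Ruiz: Ahmed, 5–4.
Ahmed vs Ivanov: 8 to 1, Ahmed.
Ahmed–Pham: Ahmed 8–1.
Ruiz vs Ivanov: Ruiz wins 6–3.
Ruiz vs Pham: 6 to 3, Ruiz.
Ivanov–Pham: Ivanov 7–2.
No candidate is unbeaten: Kwan loses to Ruiz; Okafor loses to Kwan; Ahmed loses to Kwan; Ruiz loses to Ahmed; Ivanov loses to Kwan; Pham loses to Kwan. In particular Kwan → Ahmed → Ruiz → Kwan is a majority cycle — no Condorcet winner exists.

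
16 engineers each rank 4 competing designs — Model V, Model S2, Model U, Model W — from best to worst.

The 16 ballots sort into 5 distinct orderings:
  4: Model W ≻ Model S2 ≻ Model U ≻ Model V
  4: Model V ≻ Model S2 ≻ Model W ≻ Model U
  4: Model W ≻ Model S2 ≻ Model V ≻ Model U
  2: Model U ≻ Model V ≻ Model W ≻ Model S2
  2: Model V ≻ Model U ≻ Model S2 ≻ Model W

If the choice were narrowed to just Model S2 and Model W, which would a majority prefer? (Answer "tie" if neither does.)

Model W

Ballots ranking Model S2 above Model W: 4 + 2 = 6.
Ballots ranking Model W above Model S2: 16 − 6 = 10.
Model W wins the head-to-head 10–6.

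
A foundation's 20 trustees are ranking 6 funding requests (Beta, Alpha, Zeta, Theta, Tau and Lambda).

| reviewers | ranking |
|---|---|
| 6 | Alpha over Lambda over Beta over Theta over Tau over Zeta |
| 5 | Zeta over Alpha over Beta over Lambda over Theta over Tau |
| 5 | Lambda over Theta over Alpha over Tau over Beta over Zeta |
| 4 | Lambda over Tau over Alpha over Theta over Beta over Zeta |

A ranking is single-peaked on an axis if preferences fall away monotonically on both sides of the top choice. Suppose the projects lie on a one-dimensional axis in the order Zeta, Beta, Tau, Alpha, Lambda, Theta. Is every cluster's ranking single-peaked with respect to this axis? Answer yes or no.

Axis positions: Zeta=1, Beta=2, Tau=3, Alpha=4, Lambda=5, Theta=6.
Cluster 1: ranking walks positions 4-5-2-6-3-1; Beta is ranked above Tau even though Tau lies between Beta and the peak Alpha on the axis — preferences dip and rise again. Not single-peaked.
Cluster 2: ranking walks positions 1-4-2-5-6-3; Alpha is ranked above Beta even though Beta lies between Alpha and the peak Zeta on the axis — preferences dip and rise again. Not single-peaked.
Cluster 3 (peak Lambda at position 5): ranking walks positions 5-6-4-3-2-1, expanding outward from the peak — single-peaked.
Cluster 4: ranking walks positions 5-3-4-6-2-1; Tau is ranked above Alpha even though Alpha lies between Tau and the peak Lambda on the axis — preferences dip and rise again. Not single-peaked.
Cluster 1 violates single-peakedness, so the profile is not single-peaked on this axis.

no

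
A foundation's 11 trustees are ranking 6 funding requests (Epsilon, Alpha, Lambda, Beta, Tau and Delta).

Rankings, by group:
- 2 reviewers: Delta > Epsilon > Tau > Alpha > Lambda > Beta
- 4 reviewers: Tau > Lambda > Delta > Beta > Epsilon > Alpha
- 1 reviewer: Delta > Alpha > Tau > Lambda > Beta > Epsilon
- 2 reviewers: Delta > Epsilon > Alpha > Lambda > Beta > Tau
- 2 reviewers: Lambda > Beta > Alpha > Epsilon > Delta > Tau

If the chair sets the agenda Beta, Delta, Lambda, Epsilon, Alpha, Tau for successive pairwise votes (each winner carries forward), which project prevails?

Round 1: Beta vs Delta — 2–9, Delta advances.
Round 2: Delta vs Lambda — 5–6, Lambda advances.
Round 3: Lambda vs Epsilon — 7–4, Lambda advances.
Round 4: Lambda vs Alpha — 6–5, Lambda advances.
Round 5: Lambda vs Tau — 4–7, Tau advances.
Tau survives the agenda.

Tau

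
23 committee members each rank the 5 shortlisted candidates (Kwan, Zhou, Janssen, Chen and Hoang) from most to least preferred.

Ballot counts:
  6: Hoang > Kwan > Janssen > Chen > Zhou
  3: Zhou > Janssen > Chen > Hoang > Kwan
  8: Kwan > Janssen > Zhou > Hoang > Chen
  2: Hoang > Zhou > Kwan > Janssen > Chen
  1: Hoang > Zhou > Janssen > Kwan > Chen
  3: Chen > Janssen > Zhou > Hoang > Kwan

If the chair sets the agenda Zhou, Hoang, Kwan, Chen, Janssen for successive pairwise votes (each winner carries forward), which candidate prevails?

Round 1: Zhou vs Hoang — 14–9, Zhou advances.
Round 2: Zhou vs Kwan — 9–14, Kwan advances.
Round 3: Kwan vs Chen — 17–6, Kwan advances.
Round 4: Kwan vs Janssen — 16–7, Kwan advances.
The agenda winner is Kwan.

Kwan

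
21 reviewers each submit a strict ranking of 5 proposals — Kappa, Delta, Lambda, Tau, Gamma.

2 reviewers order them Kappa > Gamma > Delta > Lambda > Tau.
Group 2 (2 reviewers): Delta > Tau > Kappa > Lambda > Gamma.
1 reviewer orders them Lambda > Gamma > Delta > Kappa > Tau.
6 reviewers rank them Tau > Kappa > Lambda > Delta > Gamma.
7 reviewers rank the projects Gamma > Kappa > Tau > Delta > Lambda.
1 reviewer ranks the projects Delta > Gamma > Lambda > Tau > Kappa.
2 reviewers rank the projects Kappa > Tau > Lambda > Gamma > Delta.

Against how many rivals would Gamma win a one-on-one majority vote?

2

Gamma against each rival (21 reviewers):
Gamma vs Kappa: Kappa, 12–9.
Gamma vs Delta: Gamma wins 12–9.
Gamma vs Lambda: 2+7+1 = 10 for Gamma, 11 for Lambda — Lambda by 11–10.
Gamma vs Tau: 11 to 10, Gamma.
Gamma beats Delta, Tau; loses to Kappa, Lambda — 2 pairwise wins.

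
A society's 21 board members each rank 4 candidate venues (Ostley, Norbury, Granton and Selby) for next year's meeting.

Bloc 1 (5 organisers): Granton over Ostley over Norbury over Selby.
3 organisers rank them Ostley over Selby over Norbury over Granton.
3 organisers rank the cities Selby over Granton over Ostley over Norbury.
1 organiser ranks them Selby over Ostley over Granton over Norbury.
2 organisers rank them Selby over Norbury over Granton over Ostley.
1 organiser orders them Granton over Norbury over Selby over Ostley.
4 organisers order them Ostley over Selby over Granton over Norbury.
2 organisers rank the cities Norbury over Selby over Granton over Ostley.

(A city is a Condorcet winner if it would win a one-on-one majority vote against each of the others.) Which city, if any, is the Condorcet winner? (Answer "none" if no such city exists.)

Head-to-head results (21 organisers):
Ostley vs Norbury: 16 to 5, Ostley.
Ostley vs Granton: 3+1+4 = 8 for Ostley, 13 for Granton — Granton by 13–8.
Ostley vs Selby: 5+3+4 = 12 for Ostley, 9 for Selby — Ostley by 12–9.
Norbury vs Granton: Norbury preferred on 3+2+2 = 7 ballots; Granton wins 14–7.
Norbury vs Selby: 5+1+2 = 8 for Norbury, 13 for Selby — Selby by 13–8.
Granton vs Selby: Selby, 15–6.
Every city loses at least once (Ostley loses to Granton; Norbury loses to Ostley; Granton loses to Selby; Selby loses to Ostley). The majority relation contains the cycle Ostley → Selby → Granton → Ostley, so there is no Condorcet winner.

none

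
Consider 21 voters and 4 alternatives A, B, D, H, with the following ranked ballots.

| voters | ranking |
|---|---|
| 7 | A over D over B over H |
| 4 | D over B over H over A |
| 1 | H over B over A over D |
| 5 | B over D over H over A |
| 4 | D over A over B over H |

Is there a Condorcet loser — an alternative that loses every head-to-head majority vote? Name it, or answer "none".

Head-to-head results (21 voters):
A vs B: A preferred on 7+4 = 11 ballots; A wins 11–10.
A vs D: 7+1 = 8 for A, 13 for D — D by 13–8.
A vs H: A is ranked higher on 7+4 = 11 ballots, H on 10. A wins 11–10.
B vs D: D wins 15–6.
B vs H: 7+4+5+4 = 20 for B, 1 for H — B by 20–1.
D vs H: 7+4+5+4 = 20 for D, 1 for H — D by 20–1.
Only H has no wins; H is the Condorcet loser.

H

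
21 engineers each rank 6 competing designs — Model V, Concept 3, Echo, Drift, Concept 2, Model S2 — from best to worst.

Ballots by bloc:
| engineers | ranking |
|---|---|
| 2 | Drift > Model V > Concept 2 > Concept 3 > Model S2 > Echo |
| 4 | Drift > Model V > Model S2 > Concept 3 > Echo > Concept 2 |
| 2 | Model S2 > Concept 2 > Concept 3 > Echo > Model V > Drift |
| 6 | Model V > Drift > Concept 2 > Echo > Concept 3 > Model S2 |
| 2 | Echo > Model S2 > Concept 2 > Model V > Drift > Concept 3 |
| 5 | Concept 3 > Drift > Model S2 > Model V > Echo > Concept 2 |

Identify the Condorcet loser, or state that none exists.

Head-to-head results (21 engineers):
Model V vs Concept 3: 14 to 7, Model V.
Model V vs Echo: 17 to 4, Model V.
Model V–Drift: Drift 11–10.
Model V vs Concept 2: Model V wins 17–4.
Model V vs Model S2: 12 to 9, Model V.
Concept 3 vs Echo: 2+4+2+5 = 13 for Concept 3, 8 for Echo — Concept 3 by 13–8.
Concept 3 vs Drift: Drift, 14–7.
Concept 3 vs Concept 2: Concept 3 preferred on 4+5 = 9 ballots; Concept 2 wins 12–9.
Concept 3 vs Model S2: Concept 3 wins 13–8.
Echo vs Drift: Echo preferred on 2+2 = 4 ballots; Drift wins 17–4.
Echo vs Concept 2: 11 to 10, Echo.
Echo–Model S2: Model S2 13–8.
Drift vs Concept 2: 2+4+6+5 = 17 for Drift, 4 for Concept 2 — Drift by 17–4.
Drift vs Model S2: Drift, 17–4.
Concept 2 vs Model S2: Model S2, 13–8.
Each design has at least one pairwise win (Model V beats Concept 3; Concept 3 beats Echo; Echo beats Concept 2; Drift beats Model V; Concept 2 beats Concept 3; Model S2 beats Echo) — no Condorcet loser.

none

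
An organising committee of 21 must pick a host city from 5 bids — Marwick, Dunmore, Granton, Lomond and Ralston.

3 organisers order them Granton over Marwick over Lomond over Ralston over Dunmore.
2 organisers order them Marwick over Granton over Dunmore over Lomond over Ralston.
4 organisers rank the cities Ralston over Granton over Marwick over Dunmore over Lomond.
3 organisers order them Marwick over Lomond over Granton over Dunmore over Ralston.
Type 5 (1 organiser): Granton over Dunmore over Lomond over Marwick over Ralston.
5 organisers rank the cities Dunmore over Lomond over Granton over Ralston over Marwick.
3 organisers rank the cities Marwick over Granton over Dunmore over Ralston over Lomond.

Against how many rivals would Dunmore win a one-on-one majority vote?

2

Dunmore against each rival (21 organisers):
Dunmore vs Marwick: 1+5 = 6 for Dunmore, 15 for Marwick — Marwick by 15–6.
Dunmore vs Granton: Dunmore preferred on 5 ballots; Granton wins 16–5.
Dunmore vs Lomond: Dunmore preferred on 2+4+1+5+3 = 15 ballots; Dunmore wins 15–6.
Dunmore vs Ralston: Dunmore wins 14–7.
Dunmore beats Lomond, Ralston; loses to Marwick, Granton — 2 pairwise wins.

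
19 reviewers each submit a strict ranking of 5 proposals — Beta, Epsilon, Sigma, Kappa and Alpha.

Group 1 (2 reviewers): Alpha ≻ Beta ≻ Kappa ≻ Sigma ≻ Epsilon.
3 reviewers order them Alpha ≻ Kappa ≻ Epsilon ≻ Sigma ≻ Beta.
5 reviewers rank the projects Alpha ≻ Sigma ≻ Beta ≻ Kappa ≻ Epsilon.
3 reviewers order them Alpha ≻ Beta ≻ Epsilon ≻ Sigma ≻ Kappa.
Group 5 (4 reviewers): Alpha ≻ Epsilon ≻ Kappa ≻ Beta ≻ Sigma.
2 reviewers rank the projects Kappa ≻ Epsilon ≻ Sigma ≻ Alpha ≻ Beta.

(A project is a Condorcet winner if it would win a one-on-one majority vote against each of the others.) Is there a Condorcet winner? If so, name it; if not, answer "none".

Check each pair by majority over 19 ballots:
Beta vs Epsilon: Beta, 10–9.
Beta–Sigma: Sigma 10–9.
Beta–Kappa: Beta 10–9.
Beta vs Alpha: Alpha wins 19–0.
Epsilon–Sigma: Epsilon 12–7.
Epsilon–Kappa: Kappa 12–7.
Epsilon vs Alpha: Alpha, 17–2.
Sigma vs Kappa: Kappa, 11–8.
Sigma vs Alpha: Alpha wins 17–2.
Kappa–Alpha: Alpha 17–2.
Only Alpha has no losses; Alpha is the Condorcet winner.

Alpha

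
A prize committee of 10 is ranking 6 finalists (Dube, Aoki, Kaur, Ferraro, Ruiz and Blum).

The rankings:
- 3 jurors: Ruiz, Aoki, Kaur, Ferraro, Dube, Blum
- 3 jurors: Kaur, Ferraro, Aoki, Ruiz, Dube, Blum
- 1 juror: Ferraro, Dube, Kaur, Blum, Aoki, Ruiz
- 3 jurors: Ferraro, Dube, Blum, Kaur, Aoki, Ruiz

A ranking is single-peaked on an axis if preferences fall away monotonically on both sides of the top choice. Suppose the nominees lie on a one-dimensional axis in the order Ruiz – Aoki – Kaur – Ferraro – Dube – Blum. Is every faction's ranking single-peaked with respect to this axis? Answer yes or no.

Axis positions: Ruiz=1, Aoki=2, Kaur=3, Ferraro=4, Dube=5, Blum=6.
Faction 1 (peak Ruiz at position 1): ranking walks positions 1-2-3-4-5-6, expanding outward from the peak — single-peaked.
Faction 2 (peak Kaur at position 3): ranking walks positions 3-4-2-1-5-6, expanding outward from the peak — single-peaked.
Faction 3 (peak Ferraro at position 4): ranking walks positions 4-5-3-6-2-1, expanding outward from the peak — single-peaked.
Faction 4 (peak Ferraro at position 4): ranking walks positions 4-5-6-3-2-1, expanding outward from the peak — single-peaked.
Every ranking is single-peaked on this axis.

yes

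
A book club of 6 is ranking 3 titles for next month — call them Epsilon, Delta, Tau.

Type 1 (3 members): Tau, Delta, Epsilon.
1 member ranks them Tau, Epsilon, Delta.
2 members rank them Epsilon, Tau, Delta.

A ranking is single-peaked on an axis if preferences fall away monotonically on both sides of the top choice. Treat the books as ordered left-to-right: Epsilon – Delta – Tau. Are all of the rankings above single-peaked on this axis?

Axis positions: Epsilon=1, Delta=2, Tau=3.
Type 1 (peak Tau at position 3): ranking walks positions 3-2-1, expanding outward from the peak — single-peaked.
Type 2: ranking walks positions 3-1-2; Epsilon is ranked above Delta even though Delta lies between Epsilon and the peak Tau on the axis — preferences dip and rise again. Not single-peaked.
Type 3: ranking walks positions 1-3-2; Tau is ranked above Delta even though Delta lies between Tau and the peak Epsilon on the axis — preferences dip and rise again. Not single-peaked.
Type 2 violates single-peakedness, so the profile is not single-peaked on this axis.

no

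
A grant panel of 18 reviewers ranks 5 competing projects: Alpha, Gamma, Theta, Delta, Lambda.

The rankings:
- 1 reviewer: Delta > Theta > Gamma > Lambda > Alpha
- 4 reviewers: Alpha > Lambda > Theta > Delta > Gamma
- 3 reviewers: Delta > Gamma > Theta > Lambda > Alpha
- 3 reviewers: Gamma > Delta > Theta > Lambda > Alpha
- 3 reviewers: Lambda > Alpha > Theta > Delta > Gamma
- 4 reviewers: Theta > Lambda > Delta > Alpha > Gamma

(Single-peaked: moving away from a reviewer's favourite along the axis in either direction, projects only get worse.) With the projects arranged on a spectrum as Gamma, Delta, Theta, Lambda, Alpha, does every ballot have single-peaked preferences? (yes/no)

yes

Axis positions: Gamma=1, Delta=2, Theta=3, Lambda=4, Alpha=5.
Type 1 (peak Delta at position 2): ranking walks positions 2-3-1-4-5, expanding outward from the peak — single-peaked.
Type 2 (peak Alpha at position 5): ranking walks positions 5-4-3-2-1, expanding outward from the peak — single-peaked.
Type 3 (peak Delta at position 2): ranking walks positions 2-1-3-4-5, expanding outward from the peak — single-peaked.
Type 4 (peak Gamma at position 1): ranking walks positions 1-2-3-4-5, expanding outward from the peak — single-peaked.
Type 5 (peak Lambda at position 4): ranking walks positions 4-5-3-2-1, expanding outward from the peak — single-peaked.
Type 6 (peak Theta at position 3): ranking walks positions 3-4-2-5-1, expanding outward from the peak — single-peaked.
Every ranking is single-peaked on this axis.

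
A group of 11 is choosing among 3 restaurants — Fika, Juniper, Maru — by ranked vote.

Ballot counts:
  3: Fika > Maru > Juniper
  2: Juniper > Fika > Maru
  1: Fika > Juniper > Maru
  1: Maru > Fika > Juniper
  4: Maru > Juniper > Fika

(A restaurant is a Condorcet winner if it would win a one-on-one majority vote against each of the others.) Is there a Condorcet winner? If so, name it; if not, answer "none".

Head-to-head results (11 friends):
Fika vs Juniper: Juniper, 6–5.
Fika vs Maru: Fika, 6–5.
Juniper vs Maru: Maru, 8–3.
No restaurant is unbeaten: Fika loses to Juniper; Juniper loses to Maru; Maru loses to Fika. In particular Fika > Maru > Juniper > Fika is a majority cycle — no Condorcet winner exists.

none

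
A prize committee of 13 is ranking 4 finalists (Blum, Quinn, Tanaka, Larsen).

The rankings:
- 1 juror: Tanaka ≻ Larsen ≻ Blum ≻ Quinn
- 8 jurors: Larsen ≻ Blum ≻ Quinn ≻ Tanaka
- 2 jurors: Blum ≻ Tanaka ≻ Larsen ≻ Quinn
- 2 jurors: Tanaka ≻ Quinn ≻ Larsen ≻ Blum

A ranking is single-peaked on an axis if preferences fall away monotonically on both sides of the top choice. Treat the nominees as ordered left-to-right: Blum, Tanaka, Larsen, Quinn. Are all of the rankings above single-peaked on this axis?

Axis positions: Blum=1, Tanaka=2, Larsen=3, Quinn=4.
Type 1 (peak Tanaka at position 2): ranking walks positions 2-3-1-4, expanding outward from the peak — single-peaked.
Type 2: ranking walks positions 3-1-4-2; Blum is ranked above Tanaka even though Tanaka lies between Blum and the peak Larsen on the axis — preferences dip and rise again. Not single-peaked.
Type 3 (peak Blum at position 1): ranking walks positions 1-2-3-4, expanding outward from the peak — single-peaked.
Type 4: ranking walks positions 2-4-3-1; Quinn is ranked above Larsen even though Larsen lies between Quinn and the peak Tanaka on the axis — preferences dip and rise again. Not single-peaked.
Type 2 violates single-peakedness, so the profile is not single-peaked on this axis.

no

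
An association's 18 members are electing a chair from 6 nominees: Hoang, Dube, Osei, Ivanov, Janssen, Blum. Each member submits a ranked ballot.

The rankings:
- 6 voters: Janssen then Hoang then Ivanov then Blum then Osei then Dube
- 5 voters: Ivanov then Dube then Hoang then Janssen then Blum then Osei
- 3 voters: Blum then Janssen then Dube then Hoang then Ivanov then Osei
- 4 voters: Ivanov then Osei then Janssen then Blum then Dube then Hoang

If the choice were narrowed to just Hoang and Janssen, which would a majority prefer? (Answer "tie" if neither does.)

Janssen

Ballots ranking Hoang above Janssen: 5.
Ballots ranking Janssen above Hoang: 18 − 5 = 13.
Janssen wins the head-to-head 13–5.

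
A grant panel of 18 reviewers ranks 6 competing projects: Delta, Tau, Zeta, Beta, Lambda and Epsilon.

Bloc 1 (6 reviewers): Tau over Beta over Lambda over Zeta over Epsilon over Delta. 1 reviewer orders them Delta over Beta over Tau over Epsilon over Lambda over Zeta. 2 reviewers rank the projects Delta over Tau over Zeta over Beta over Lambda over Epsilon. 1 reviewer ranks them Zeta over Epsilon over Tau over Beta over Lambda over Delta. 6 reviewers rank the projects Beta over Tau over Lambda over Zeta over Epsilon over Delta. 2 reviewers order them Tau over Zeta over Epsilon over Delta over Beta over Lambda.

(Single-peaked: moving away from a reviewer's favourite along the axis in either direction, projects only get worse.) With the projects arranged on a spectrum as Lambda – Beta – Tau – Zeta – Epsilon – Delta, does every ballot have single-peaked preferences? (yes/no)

Axis positions: Lambda=1, Beta=2, Tau=3, Zeta=4, Epsilon=5, Delta=6.
Bloc 1 (peak Tau at position 3): ranking walks positions 3-2-1-4-5-6, expanding outward from the peak — single-peaked.
Bloc 2: ranking walks positions 6-2-3-5-1-4; Beta is ranked above Epsilon even though Epsilon lies between Beta and the peak Delta on the axis — preferences dip and rise again. Not single-peaked.
Bloc 3: ranking walks positions 6-3-4-2-1-5; Tau is ranked above Epsilon even though Epsilon lies between Tau and the peak Delta on the axis — preferences dip and rise again. Not single-peaked.
Bloc 4 (peak Zeta at position 4): ranking walks positions 4-5-3-2-1-6, expanding outward from the peak — single-peaked.
Bloc 5 (peak Beta at position 2): ranking walks positions 2-3-1-4-5-6, expanding outward from the peak — single-peaked.
Bloc 6 (peak Tau at position 3): ranking walks positions 3-4-5-6-2-1, expanding outward from the peak — single-peaked.
Bloc 2 violates single-peakedness, so the profile is not single-peaked on this axis.

no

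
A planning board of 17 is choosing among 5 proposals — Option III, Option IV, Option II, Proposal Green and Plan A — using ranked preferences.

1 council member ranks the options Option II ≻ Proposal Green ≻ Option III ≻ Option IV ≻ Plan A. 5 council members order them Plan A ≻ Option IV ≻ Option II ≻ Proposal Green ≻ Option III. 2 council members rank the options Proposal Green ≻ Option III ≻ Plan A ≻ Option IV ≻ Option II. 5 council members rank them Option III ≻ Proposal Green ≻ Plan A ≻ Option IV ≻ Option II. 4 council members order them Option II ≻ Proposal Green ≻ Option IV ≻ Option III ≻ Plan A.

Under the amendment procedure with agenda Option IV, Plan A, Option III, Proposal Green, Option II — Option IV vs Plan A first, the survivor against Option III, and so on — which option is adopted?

Round 1: Option IV vs Plan A — 5–12, Plan A advances.
Round 2: Plan A vs Option III — 5–12, Option III advances.
Round 3: Option III vs Proposal Green — 5–12, Proposal Green advances.
Round 4: Proposal Green vs Option II — 7–10, Option II advances.
The agenda winner is Option II.

Option II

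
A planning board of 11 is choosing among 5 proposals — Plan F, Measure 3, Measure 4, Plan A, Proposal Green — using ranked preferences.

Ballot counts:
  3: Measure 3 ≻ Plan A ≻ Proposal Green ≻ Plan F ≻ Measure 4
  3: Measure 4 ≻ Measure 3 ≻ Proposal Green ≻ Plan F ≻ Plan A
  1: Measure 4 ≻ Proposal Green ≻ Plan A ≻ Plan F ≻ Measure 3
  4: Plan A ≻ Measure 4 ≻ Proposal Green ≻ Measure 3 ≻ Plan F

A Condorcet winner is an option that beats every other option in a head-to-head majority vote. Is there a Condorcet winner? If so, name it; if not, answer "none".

Head-to-head results (11 council members):
Plan F vs Measure 3: 1 for Plan F, 10 for Measure 3 — Measure 3 by 10–1.
Plan F vs Measure 4: 3 to 8, Measure 4.
Plan F vs Plan A: 3 for Plan F, 8 for Plan A — Plan A by 8–3.
Plan F vs Proposal Green: Plan F preferred on 0 ballots; Proposal Green wins 11–0.
Measure 3 vs Measure 4: Measure 3 preferred on 3 ballots; Measure 4 wins 8–3.
Measure 3 vs Plan A: Measure 3 preferred on 3+3 = 6 ballots; Measure 3 wins 6–5.
Measure 3 vs Proposal Green: 6 to 5, Measure 3.
Measure 4 vs Plan A: Measure 4 is ranked higher on 3+1 = 4 ballots, Plan A on 7. Plan A wins 7–4.
Measure 4 vs Proposal Green: Measure 4 preferred on 3+1+4 = 8 ballots; Measure 4 wins 8–3.
Plan A vs Proposal Green: Plan A is ranked higher on 3+4 = 7 ballots, Proposal Green on 4. Plan A wins 7–4.
Each option drops at least one matchup (Plan F loses to Measure 3; Measure 3 loses to Measure 4; Measure 4 loses to Plan A; Plan A loses to Measure 3; Proposal Green loses to Measure 3); the cycle Measure 3 → Plan A → Measure 4 → Measure 3 rules out a Condorcet winner.

none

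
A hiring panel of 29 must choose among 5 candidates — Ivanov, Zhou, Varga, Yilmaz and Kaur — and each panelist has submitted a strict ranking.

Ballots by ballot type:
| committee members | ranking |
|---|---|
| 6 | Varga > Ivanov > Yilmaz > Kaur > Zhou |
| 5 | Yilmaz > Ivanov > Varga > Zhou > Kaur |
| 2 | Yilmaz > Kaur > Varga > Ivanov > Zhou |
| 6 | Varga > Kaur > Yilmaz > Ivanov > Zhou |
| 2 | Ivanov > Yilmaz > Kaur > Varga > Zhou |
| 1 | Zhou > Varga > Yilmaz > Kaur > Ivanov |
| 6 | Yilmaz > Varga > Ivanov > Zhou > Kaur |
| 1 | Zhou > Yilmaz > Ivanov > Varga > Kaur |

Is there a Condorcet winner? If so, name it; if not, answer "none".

Check each pair by majority over 29 ballots:
Ivanov vs Zhou: 27 to 2, Ivanov.
Ivanov vs Varga: 5+2+1 = 8 for Ivanov, 21 for Varga — Varga by 21–8.
Ivanov vs Yilmaz: Ivanov preferred on 6+2 = 8 ballots; Yilmaz wins 21–8.
Ivanov vs Kaur: 6+5+2+6+1 = 20 for Ivanov, 9 for Kaur — Ivanov by 20–9.
Zhou vs Varga: Zhou preferred on 1+1 = 2 ballots; Varga wins 27–2.
Zhou vs Yilmaz: 1+1 = 2 for Zhou, 27 for Yilmaz — Yilmaz by 27–2.
Zhou vs Kaur: Zhou preferred on 5+1+6+1 = 13 ballots; Kaur wins 16–13.
Varga vs Yilmaz: Varga is ranked higher on 6+6+1 = 13 ballots, Yilmaz on 16. Yilmaz wins 16–13.
Varga vs Kaur: Varga is ranked higher on 6+5+6+1+6+1 = 25 ballots, Kaur on 4. Varga wins 25–4.
Yilmaz vs Kaur: 23 to 6, Yilmaz.
Yilmaz defeats every rival head-to-head and is the Condorcet winner.

Yilmaz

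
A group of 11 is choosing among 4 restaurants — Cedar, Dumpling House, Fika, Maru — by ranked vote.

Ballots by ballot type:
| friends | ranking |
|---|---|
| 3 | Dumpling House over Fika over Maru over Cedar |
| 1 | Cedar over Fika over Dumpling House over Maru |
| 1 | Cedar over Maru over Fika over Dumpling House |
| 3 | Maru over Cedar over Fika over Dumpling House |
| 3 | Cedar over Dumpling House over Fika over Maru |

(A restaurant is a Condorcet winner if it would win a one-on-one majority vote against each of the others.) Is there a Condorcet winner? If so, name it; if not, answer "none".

Check each pair by majority over 11 ballots:
Cedar vs Dumpling House: Cedar preferred on 1+1+3+3 = 8 ballots; Cedar wins 8–3.
Cedar vs Fika: 8 to 3, Cedar.
Cedar vs Maru: 1+1+3 = 5 for Cedar, 6 for Maru — Maru by 6–5.
Dumpling House vs Fika: Dumpling House preferred on 3+3 = 6 ballots; Dumpling House wins 6–5.
Dumpling House vs Maru: 7 to 4, Dumpling House.
Fika vs Maru: Fika preferred on 3+1+3 = 7 ballots; Fika wins 7–4.
Every restaurant loses at least once (Cedar loses to Maru; Dumpling House loses to Cedar; Fika loses to Cedar; Maru loses to Dumpling House). The majority relation contains the cycle Cedar beats Dumpling House beats Maru beats Cedar, so there is no Condorcet winner.

none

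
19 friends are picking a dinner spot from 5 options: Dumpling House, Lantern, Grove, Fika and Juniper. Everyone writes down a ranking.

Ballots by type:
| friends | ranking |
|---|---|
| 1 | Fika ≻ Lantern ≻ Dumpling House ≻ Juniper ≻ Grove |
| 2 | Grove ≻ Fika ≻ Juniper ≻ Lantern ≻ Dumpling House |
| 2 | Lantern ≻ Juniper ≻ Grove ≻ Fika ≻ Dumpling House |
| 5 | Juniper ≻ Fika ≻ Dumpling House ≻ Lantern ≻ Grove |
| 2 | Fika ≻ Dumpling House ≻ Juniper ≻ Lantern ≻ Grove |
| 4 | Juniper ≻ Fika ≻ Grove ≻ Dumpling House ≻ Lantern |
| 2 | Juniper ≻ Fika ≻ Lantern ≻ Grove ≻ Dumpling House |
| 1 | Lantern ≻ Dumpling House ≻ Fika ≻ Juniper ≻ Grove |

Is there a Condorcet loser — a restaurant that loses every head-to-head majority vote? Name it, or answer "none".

none

Head-to-head results (19 friends):
Dumpling House vs Lantern: 11 to 8, Dumpling House.
Dumpling House vs Grove: Grove wins 10–9.
Dumpling House vs Fika: 1 to 18, Fika.
Dumpling House vs Juniper: 4 to 15, Juniper.
Lantern–Grove: Lantern 13–6.
Lantern vs Fika: 3 to 16, Fika.
Lantern vs Juniper: Lantern preferred on 1+2+1 = 4 ballots; Juniper wins 15–4.
Grove vs Fika: 4 to 15, Fika.
Grove–Juniper: Juniper 17–2.
Fika vs Juniper: 6 to 13, Juniper.
No restaurant is winless: Dumpling House beats Lantern; Lantern beats Grove; Grove beats Dumpling House; Fika beats Dumpling House; Juniper beats Dumpling House. There is no Condorcet loser.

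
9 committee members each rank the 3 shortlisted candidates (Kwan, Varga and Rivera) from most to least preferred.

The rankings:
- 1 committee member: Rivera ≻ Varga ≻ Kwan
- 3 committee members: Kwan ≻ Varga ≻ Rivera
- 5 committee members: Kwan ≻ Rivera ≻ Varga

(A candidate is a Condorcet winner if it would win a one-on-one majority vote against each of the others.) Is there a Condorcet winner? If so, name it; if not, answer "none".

Head-to-head results (9 committee members):
Kwan vs Varga: 3+5 = 8 for Kwan, 1 for Varga — Kwan by 8–1.
Kwan vs Rivera: 3+5 = 8 for Kwan, 1 for Rivera — Kwan by 8–1.
Varga vs Rivera: 3 for Varga, 6 for Rivera — Rivera by 6–3.
Kwan wins every pairwise contest, so Kwan is the Condorcet winner.

Kwan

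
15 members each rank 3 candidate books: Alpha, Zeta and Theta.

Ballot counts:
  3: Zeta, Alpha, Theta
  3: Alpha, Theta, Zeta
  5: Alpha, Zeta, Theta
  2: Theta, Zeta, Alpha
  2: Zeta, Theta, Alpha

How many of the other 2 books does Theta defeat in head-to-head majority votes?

0

Theta against each rival (15 members):
Theta vs Alpha: Theta preferred on 2+2 = 4 ballots; Alpha wins 11–4.
Theta vs Zeta: Theta preferred on 3+2 = 5 ballots; Zeta wins 10–5.
Theta beats no one; loses to Alpha, Zeta — 0 pairwise wins.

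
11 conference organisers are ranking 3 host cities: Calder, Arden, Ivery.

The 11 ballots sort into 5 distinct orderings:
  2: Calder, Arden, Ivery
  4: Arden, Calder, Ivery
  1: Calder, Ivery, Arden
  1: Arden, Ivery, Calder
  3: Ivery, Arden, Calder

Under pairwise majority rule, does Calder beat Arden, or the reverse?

Arden

Ballots ranking Calder above Arden: 2 + 1 = 3.
Ballots ranking Arden above Calder: 11 − 3 = 8.
Arden wins the head-to-head 8–3.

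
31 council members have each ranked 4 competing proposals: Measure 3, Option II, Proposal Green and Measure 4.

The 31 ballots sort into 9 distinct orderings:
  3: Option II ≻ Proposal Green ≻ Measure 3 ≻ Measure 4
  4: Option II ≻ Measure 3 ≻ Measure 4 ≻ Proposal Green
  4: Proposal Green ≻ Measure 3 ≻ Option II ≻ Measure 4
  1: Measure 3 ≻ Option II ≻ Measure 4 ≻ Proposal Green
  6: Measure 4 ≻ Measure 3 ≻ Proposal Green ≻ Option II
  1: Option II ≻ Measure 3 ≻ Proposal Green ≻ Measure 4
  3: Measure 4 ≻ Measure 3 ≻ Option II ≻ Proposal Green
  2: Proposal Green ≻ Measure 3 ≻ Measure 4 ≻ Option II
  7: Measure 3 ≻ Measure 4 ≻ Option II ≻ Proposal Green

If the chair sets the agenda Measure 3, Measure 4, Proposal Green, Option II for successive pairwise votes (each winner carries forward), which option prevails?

Measure 3

Round 1: Measure 3 vs Measure 4 — 22–9, Measure 3 advances.
Round 2: Measure 3 vs Proposal Green — 22–9, Measure 3 advances.
Round 3: Measure 3 vs Option II — 23–8, Measure 3 advances.
The agenda winner is Measure 3.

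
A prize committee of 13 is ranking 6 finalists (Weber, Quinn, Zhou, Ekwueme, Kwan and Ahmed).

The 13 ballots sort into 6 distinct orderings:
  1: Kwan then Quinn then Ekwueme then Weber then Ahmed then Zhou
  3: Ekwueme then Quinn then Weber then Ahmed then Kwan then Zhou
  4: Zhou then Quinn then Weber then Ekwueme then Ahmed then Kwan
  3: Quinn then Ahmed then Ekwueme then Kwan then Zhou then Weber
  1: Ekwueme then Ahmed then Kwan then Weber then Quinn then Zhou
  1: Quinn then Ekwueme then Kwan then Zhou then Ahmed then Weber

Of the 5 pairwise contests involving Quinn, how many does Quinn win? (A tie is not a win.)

Quinn against each rival (13 jurors):
Quinn vs Weber: Quinn preferred on 1+3+4+3+1 = 12 ballots; Quinn wins 12–1.
Quinn vs Zhou: Quinn is ranked higher on 1+3+3+1+1 = 9 ballots, Zhou on 4. Quinn wins 9–4.
Quinn vs Ekwueme: Quinn, 9–4.
Quinn vs Kwan: 11 to 2, Quinn.
Quinn vs Ahmed: 1+3+4+3+1 = 12 for Quinn, 1 for Ahmed — Quinn by 12–1.
Quinn beats Weber, Zhou, Ekwueme, Kwan, Ahmed — 5 pairwise wins.

5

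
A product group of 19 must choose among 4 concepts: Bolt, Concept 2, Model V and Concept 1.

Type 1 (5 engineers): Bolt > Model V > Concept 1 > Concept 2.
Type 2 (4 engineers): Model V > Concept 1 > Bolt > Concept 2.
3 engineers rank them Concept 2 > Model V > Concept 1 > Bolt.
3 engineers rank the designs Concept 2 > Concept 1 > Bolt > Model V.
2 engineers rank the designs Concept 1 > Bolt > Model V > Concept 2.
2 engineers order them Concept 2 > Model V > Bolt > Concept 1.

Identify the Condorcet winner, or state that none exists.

none

Pairwise majorities:
Bolt vs Concept 2: Bolt is ranked higher on 5+4+2 = 11 ballots, Concept 2 on 8. Bolt wins 11–8.
Bolt vs Model V: Bolt preferred on 5+3+2 = 10 ballots; Bolt wins 10–9.
Bolt vs Concept 1: Bolt preferred on 5+2 = 7 ballots; Concept 1 wins 12–7.
Concept 2 vs Model V: 8 to 11, Model V.
Concept 2 vs Concept 1: 8 to 11, Concept 1.
Model V vs Concept 1: 14 to 5, Model V.
Every design loses at least once (Bolt loses to Concept 1; Concept 2 loses to Bolt; Model V loses to Bolt; Concept 1 loses to Model V). The majority relation contains the cycle Bolt beats Model V beats Concept 1 beats Bolt, so there is no Condorcet winner.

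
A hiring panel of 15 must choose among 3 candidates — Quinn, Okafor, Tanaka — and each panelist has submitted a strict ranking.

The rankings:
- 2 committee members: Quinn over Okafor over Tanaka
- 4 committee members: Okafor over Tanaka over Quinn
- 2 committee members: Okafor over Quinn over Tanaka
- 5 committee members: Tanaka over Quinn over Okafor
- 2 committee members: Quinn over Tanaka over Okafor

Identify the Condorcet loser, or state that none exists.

none

Pairwise majorities:
Quinn vs Okafor: Quinn wins 9–6.
Quinn vs Tanaka: Tanaka wins 9–6.
Okafor vs Tanaka: Okafor, 8–7.
No candidate is winless: Quinn beats Okafor; Okafor beats Tanaka; Tanaka beats Quinn. There is no Condorcet loser.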